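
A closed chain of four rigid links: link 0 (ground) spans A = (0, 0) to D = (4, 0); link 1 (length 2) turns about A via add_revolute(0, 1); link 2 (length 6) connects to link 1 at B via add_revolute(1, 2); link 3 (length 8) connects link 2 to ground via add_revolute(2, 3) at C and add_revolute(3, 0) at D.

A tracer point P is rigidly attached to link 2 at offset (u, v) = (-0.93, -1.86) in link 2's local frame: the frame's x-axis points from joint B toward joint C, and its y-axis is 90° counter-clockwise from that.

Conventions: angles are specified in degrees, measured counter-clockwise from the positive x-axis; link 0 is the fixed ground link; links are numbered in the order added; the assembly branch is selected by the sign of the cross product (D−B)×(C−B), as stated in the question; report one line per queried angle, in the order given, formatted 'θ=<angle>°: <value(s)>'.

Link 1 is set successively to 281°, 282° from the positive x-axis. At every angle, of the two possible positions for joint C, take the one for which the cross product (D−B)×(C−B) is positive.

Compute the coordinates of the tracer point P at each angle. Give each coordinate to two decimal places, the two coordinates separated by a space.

A=(0,0), D=(4.00,0)
θ=281°: B = A + 2.00·(cos281°, sin281°) = (0.3816, -1.9633)
θ=281°: |BD| = 4.1167
θ=281°: circle(B,6.00) ∩ circle(D,8.00): a=-1.3425, h=5.8479
θ=281°:   candidates: C₊=(-3.5872,2.5366) cross=24.074; C₋=(1.9905,-7.7435) cross=-24.074
θ=281°:   branch + wants cross > 0 → take C=(-3.5872,2.5366) (cross=24.074)
θ=281°: ex = (C−B)/|BC| = (-0.6615,0.7500); ey = (-0.7500,-0.6615)
θ=281°: P = B + -0.93·ex + -1.86·ey = (2.3917,-1.4304)
θ=282°: B = A + 2.00·(cos282°, sin282°) = (0.4158, -1.9563)
θ=282°: |BD| = 4.0833
θ=282°: circle(B,6.00) ∩ circle(D,8.00): a=-1.3869, h=5.8375
θ=282°:   candidates: C₊=(-3.5983,2.5032) cross=23.836; C₋=(1.9951,-7.7447) cross=-23.836
θ=282°:   branch + wants cross > 0 → take C=(-3.5983,2.5032) (cross=23.836)
θ=282°: ex = (C−B)/|BC| = (-0.6690,0.7432); ey = (-0.7432,-0.6690)
θ=282°: P = B + -0.93·ex + -1.86·ey = (2.4204,-1.4031)

θ=281°: 2.39 -1.43
θ=282°: 2.42 -1.40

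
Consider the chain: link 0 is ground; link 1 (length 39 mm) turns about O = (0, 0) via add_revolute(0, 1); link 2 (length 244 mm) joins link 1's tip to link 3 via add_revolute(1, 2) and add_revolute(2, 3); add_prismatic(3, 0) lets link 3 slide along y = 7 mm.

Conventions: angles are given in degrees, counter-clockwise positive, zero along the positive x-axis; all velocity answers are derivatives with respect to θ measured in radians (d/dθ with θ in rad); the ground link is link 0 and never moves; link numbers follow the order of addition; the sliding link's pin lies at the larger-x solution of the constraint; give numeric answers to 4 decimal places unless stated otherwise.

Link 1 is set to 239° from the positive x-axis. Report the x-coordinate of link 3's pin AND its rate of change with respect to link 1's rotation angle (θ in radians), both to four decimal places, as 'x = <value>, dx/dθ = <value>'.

geometry: r = 39 mm, L = 244 mm, e = 7 mm
crank pin P = (r cos θ, r sin θ) = (-20.086485, -33.429525)
h = r sin θ − e = -33.429525 − 7 = -40.429525
x = r cos θ + √(L² − h²) = -20.086485 + 240.627209 = 220.540724
dx/dθ = −r sin θ − h·r cos θ/√(L² − h²) (θ in radians; h = -40.429525) = 30.054649

x = 220.5407, dx/dθ = 30.0546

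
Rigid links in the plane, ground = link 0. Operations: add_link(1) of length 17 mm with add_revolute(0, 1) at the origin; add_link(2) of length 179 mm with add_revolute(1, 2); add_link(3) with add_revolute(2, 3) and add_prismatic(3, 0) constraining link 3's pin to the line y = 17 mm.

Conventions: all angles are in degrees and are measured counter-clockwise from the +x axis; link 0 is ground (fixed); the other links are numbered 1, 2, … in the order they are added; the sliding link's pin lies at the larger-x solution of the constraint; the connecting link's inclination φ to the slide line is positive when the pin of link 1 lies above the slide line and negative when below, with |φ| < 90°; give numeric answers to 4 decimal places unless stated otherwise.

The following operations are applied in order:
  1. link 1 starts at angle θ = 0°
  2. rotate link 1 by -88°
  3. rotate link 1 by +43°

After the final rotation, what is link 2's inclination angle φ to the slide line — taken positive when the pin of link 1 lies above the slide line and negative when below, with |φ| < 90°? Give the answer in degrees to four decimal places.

geometry: r = 17 mm, L = 179 mm, e = 17 mm; θ starts at 0°
rotate link 1 by -88°: θ ← 0° -88° = -88°
rotate link 1 by +43°: θ ← -88° +43° = -45°
h = r sin θ − e = -12.020815 − 17 = -29.020815
sin φ = h / L = -29.020815 / 179 = -0.16212746
φ = arcsin(-0.16212746) = -9.330403°

-9.3304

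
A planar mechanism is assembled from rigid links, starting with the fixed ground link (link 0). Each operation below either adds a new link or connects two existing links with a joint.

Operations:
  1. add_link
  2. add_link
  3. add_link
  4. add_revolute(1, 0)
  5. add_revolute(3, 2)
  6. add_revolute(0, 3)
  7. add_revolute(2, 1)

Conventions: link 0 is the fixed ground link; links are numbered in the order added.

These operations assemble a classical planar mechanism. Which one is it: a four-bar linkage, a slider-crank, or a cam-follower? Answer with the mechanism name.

links: 4 (incl. ground); joints: 4 revolute, 0 prismatic, 0 higher (cam) pair, forming one closed loop
4 links in a single 4R loop → four-bar linkage

four-bar linkage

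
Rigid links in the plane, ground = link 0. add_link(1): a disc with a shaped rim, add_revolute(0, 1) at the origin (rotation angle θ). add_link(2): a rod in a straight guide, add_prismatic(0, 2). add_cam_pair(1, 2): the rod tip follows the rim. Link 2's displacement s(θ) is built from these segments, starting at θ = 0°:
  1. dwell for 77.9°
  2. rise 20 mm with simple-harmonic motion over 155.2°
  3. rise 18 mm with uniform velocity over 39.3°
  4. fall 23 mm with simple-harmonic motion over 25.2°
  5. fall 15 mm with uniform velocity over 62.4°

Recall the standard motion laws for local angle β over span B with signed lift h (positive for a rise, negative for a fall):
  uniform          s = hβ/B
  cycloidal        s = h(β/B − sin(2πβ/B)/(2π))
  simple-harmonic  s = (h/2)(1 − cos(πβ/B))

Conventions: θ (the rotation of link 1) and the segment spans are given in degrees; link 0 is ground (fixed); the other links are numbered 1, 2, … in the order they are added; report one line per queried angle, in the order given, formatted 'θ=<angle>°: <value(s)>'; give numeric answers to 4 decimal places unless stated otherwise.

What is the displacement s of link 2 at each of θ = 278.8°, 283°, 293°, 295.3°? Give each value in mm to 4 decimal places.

segment 1 (0° to 77.9°, dwell): s unchanged at 0.0000
segment 2 (77.9° to 233.1°, simple-harmonic, h = 20) is passed completely: s = 0.0000 + (20) = 20.0000
segment 3 (233.1° to 272.4°, uniform, h = 18) is passed completely: s = 20.0000 + (18) = 38.0000
θ = 278.8° falls in segment 4 (272.4° to 297.6°, simple-harmonic, h = -23): β = 278.8 − 272.4 = 6.4°, B = 25.2°; Δs = -23/2·(1 − cos(π·0.2540)) = -3.4703; s = 38.0000 − 3.4703 = 34.5297
θ = 283° falls in segment 4 (272.4° to 297.6°, simple-harmonic, h = -23): β = 283 − 272.4 = 10.6°, B = 25.2°; Δs = -23/2·(1 − cos(π·0.4206)) = -8.6623; s = 38.0000 − 8.6623 = 29.3377
θ = 293° falls in segment 4 (272.4° to 297.6°, simple-harmonic, h = -23): β = 293 − 272.4 = 20.6°, B = 25.2°; Δs = -23/2·(1 − cos(π·0.8175)) = -21.1603; s = 38.0000 − 21.1603 = 16.8397
θ = 295.3° falls in segment 4 (272.4° to 297.6°, simple-harmonic, h = -23): β = 295.3 − 272.4 = 22.9°, B = 25.2°; Δs = -23/2·(1 − cos(π·0.9087)) = -22.5305; s = 38.0000 − 22.5305 = 15.4695

θ=278.8°: 34.5297
θ=283°: 29.3377
θ=293°: 16.8397
θ=295.3°: 15.4695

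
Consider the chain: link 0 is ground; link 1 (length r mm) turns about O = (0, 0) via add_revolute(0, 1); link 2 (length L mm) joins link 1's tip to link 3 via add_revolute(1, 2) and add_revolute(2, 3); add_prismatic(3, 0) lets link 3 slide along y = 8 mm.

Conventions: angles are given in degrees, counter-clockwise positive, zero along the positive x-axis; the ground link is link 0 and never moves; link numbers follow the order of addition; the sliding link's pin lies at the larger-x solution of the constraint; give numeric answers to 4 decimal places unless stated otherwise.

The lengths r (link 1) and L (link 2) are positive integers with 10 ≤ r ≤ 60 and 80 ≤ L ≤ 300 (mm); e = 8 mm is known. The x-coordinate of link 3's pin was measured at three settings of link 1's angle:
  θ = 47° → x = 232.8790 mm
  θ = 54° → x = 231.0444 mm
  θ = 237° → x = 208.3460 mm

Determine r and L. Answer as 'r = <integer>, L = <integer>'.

constraint per measurement: (x − r cos θ)² + (r sin θ − e)² = L²
subtracting the θ₁ and θ₂ equations cancels the r² and L² terms:
r = (x₁² − x₂²) / (2[(x₁cos θ₁ + e sin θ₁) − (x₂cos θ₂ + e sin θ₂)]) = 19.0004 → r = 19
L² = (x₁ − r cos θ₁)² + (r sin θ₁ − e)² = 48400.0195 → L = 220.0000 → L = 220
check at θ₃=237°: x = 208.3460 (printed 208.3460) ✓

r = 19, L = 220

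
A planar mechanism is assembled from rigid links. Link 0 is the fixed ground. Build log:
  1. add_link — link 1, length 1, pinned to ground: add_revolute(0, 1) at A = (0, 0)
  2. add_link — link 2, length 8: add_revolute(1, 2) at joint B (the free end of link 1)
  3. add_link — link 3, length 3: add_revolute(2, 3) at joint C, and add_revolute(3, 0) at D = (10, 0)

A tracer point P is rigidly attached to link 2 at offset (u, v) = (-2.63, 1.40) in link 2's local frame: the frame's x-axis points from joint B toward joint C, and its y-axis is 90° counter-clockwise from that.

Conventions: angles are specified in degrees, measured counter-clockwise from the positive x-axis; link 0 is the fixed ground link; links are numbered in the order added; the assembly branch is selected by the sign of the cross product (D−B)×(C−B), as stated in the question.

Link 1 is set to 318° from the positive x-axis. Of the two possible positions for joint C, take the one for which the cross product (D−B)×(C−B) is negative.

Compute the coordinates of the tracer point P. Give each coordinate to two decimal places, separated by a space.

A=(0,0), D=(10.00,0)
B = A + 1.00·(cos318°, sin318°) = (0.7431, -0.6691)
|BD| = 9.2810
circle(B,8.00) ∩ circle(D,3.00): a=7.6035, h=2.4872
  candidates: C₊=(8.1476,2.3598) cross=23.084; C₋=(8.5062,-2.6017) cross=-23.084
  branch - wants cross < 0 → take C=(8.5062,-2.6017) (cross=-23.084)
ex = (C−B)/|BC| = (0.9704,-0.2416); ey = (0.2416,0.9704)
P = B + -2.63·ex + 1.40·ey = (-1.4708,1.3247)

-1.47 1.32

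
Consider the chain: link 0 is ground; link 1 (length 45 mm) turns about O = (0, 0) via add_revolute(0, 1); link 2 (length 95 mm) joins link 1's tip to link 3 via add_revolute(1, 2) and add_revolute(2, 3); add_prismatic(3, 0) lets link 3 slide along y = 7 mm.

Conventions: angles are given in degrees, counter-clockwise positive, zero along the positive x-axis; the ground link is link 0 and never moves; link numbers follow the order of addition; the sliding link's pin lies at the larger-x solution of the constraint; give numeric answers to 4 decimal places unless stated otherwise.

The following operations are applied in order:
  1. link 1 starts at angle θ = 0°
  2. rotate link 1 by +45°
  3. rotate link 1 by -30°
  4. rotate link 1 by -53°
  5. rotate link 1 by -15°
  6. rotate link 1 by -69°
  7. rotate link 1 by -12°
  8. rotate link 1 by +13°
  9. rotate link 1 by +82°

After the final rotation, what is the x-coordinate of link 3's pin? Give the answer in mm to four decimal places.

geometry: r = 45 mm, L = 95 mm, e = 7 mm; θ starts at 0°
rotate link 1 by +45°: θ ← 0° +45° = 45°
rotate link 1 by -30°: θ ← 45° -30° = 15°
rotate link 1 by -53°: θ ← 15° -53° = -38°
rotate link 1 by -15°: θ ← -38° -15° = -53°
rotate link 1 by -69°: θ ← -53° -69° = -122°
rotate link 1 by -12°: θ ← -122° -12° = -134°
rotate link 1 by +13°: θ ← -134° +13° = -121°
rotate link 1 by +82°: θ ← -121° +82° = -39°
crank pin P = (r cos θ, r sin θ) = (34.971568, -28.319418)
h = r sin θ − e = -28.319418 − 7 = -35.319418
x = r cos θ + √(L² − h²) = 34.971568 + 88.190355 = 123.161923

123.1619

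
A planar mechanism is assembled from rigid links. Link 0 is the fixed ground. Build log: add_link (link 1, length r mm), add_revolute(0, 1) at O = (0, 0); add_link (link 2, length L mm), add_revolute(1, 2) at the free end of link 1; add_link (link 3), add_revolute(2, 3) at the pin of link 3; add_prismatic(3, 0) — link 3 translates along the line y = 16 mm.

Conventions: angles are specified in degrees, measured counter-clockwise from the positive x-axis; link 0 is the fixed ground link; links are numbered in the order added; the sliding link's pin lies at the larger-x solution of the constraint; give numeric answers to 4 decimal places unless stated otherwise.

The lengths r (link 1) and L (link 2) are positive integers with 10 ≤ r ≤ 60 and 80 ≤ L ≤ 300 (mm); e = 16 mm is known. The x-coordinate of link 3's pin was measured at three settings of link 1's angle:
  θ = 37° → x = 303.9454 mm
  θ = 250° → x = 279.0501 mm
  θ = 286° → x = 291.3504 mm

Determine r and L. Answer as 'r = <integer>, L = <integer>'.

constraint per measurement: (x − r cos θ)² + (r sin θ − e)² = L²
subtracting the θ₁ and θ₂ equations cancels the r² and L² terms:
r = (x₁² − x₂²) / (2[(x₁cos θ₁ + e sin θ₁) − (x₂cos θ₂ + e sin θ₂)]) = 20.0000 → r = 20
L² = (x₁ − r cos θ₁)² + (r sin θ₁ − e)² = 82943.9810 → L = 288.0000 → L = 288
check at θ₃=286°: x = 291.3504 (printed 291.3504) ✓

r = 20, L = 288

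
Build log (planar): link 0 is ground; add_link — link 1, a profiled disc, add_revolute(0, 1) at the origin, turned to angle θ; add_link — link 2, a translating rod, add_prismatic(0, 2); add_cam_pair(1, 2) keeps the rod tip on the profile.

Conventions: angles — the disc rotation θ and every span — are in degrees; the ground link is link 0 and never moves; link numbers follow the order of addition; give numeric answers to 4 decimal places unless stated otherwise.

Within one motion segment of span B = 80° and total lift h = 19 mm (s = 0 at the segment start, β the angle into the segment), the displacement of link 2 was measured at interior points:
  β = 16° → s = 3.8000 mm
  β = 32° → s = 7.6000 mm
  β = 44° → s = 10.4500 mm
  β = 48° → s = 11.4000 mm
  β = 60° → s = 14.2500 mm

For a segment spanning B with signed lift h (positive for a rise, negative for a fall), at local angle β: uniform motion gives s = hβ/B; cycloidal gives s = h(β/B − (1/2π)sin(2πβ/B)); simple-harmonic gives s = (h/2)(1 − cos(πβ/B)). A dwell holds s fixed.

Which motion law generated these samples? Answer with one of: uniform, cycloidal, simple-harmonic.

candidates at β/B = r: uniform s = h·r (linear in β); cycloidal s = h·(r − sin(2πr)/(2π)); simple-harmonic s = (h/2)(1 − cos(πr))
β=16°: printed 3.8000 | uniform 3.8000, cycloidal 0.9241, simple-harmonic 1.8143
β=32°: printed 7.6000 | uniform 7.6000, cycloidal 5.8226, simple-harmonic 6.5643
β=44°: printed 10.4500 | uniform 10.4500, cycloidal 11.3845, simple-harmonic 10.9861
β=48°: printed 11.4000 | uniform 11.4000, cycloidal 13.1774, simple-harmonic 12.4357
β=60°: printed 14.2500 | uniform 14.2500, cycloidal 17.2739, simple-harmonic 16.2175
only one law matches every sample → uniform

uniform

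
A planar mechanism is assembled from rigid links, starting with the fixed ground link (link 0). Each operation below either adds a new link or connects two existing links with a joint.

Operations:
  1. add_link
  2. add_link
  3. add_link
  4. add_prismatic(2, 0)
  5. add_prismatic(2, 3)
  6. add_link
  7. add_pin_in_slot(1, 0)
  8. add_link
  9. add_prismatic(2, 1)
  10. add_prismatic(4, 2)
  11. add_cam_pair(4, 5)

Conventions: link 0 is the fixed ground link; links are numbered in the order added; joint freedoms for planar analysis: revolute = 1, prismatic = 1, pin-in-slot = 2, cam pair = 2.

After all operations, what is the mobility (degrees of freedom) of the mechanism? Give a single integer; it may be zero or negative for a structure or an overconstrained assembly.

L=1 J1=0 J2=0
add link → L=2 J1=0 J2=0
add link → L=3 J1=0 J2=0
add link → L=4 J1=0 J2=0
P@2,0 dof=1 J1 → L=4 J1=1 J2=0
P@2,3 dof=1 J1 → L=4 J1=2 J2=0
add link → L=5 J1=2 J2=0
PS@1,0 dof=2 J2 → L=5 J1=2 J2=1
add link → L=6 J1=2 J2=1
P@2,1 dof=1 J1 → L=6 J1=3 J2=1
P@4,2 dof=1 J1 → L=6 J1=4 J2=1
C@4,5 dof=2 J2 → L=6 J1=4 J2=2
M=3(L−1)−2J1−J2=3·5−2·4−2=5

M = 5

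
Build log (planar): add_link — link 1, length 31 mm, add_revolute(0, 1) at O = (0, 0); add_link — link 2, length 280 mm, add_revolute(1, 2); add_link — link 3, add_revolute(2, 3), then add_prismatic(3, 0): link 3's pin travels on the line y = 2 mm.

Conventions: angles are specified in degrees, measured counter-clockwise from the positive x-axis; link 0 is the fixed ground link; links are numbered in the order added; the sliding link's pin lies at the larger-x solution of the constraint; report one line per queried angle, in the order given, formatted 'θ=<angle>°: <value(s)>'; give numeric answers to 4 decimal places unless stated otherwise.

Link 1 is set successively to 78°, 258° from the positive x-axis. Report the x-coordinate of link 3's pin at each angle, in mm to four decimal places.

geometry: r = 31 mm, L = 280 mm, e = 2 mm
θ=78°: crank pin P = (r cos θ, r sin θ) = (6.445262, 30.322576)
θ=78°: h = r sin θ − e = 30.322576 − 2 = 28.322576
θ=78°: x = r cos θ + √(L² − h²) = 6.445262 + 278.563874 = 285.009136
θ=258°: crank pin P = (r cos θ, r sin θ) = (-6.445262, -30.322576)
θ=258°: h = r sin θ − e = -30.322576 − 2 = -32.322576
θ=258°: x = r cos θ + √(L² − h²) = -6.445262 + 278.128120 = 271.682858

θ=78°: 285.0091
θ=258°: 271.6829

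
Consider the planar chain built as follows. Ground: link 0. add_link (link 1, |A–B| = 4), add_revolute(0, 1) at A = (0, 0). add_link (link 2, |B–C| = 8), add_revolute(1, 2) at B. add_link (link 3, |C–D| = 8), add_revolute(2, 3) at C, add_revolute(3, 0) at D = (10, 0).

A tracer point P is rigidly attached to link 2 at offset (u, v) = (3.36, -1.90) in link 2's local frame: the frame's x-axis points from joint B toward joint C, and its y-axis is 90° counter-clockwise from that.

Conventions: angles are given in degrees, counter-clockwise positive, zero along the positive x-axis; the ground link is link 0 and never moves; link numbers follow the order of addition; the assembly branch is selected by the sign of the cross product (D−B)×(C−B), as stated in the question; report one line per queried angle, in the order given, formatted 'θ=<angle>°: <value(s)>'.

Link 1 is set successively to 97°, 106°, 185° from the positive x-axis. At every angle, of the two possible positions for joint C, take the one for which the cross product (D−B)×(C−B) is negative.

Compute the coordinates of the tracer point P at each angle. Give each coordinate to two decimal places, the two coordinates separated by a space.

A=(0,0), D=(10.00,0)
θ=97°: B = A + 4.00·(cos97°, sin97°) = (-0.4875, 3.9702)
θ=97°: |BD| = 11.2138
θ=97°: circle(B,8.00) ∩ circle(D,8.00): a=5.6069, h=5.7064
θ=97°:   candidates: C₊=(6.7766,7.3218) cross=63.990; C₋=(2.7360,-3.3517) cross=-63.990
θ=97°:   branch - wants cross < 0 → take C=(2.7360,-3.3517) (cross=-63.990)
θ=97°: ex = (C−B)/|BC| = (0.4029,-0.9152); ey = (0.9152,0.4029)
θ=97°: P = B + 3.36·ex + -1.90·ey = (-0.8726,0.1294)
θ=106°: B = A + 4.00·(cos106°, sin106°) = (-1.1025, 3.8450)
θ=106°: |BD| = 11.7495
θ=106°: circle(B,8.00) ∩ circle(D,8.00): a=5.8748, h=5.4302
θ=106°:   candidates: C₊=(6.2258,7.0537) cross=63.802; C₋=(2.6717,-3.2087) cross=-63.802
θ=106°:   branch - wants cross < 0 → take C=(2.6717,-3.2087) (cross=-63.802)
θ=106°: ex = (C−B)/|BC| = (0.4718,-0.8817); ey = (0.8817,0.4718)
θ=106°: P = B + 3.36·ex + -1.90·ey = (-1.1926,-0.0139)
θ=185°: B = A + 4.00·(cos185°, sin185°) = (-3.9848, -0.3486)
θ=185°: |BD| = 13.9891
θ=185°: circle(B,8.00) ∩ circle(D,8.00): a=6.9946, h=3.8828
θ=185°:   candidates: C₊=(2.9108,3.7073) cross=54.317; C₋=(3.1044,-4.0559) cross=-54.317
θ=185°:   branch - wants cross < 0 → take C=(3.1044,-4.0559) (cross=-54.317)
θ=185°: ex = (C−B)/|BC| = (0.8861,-0.4634); ey = (0.4634,0.8861)
θ=185°: P = B + 3.36·ex + -1.90·ey = (-1.8878,-3.5894)

θ=97°: -0.87 0.13
θ=106°: -1.19 -0.01
θ=185°: -1.89 -3.59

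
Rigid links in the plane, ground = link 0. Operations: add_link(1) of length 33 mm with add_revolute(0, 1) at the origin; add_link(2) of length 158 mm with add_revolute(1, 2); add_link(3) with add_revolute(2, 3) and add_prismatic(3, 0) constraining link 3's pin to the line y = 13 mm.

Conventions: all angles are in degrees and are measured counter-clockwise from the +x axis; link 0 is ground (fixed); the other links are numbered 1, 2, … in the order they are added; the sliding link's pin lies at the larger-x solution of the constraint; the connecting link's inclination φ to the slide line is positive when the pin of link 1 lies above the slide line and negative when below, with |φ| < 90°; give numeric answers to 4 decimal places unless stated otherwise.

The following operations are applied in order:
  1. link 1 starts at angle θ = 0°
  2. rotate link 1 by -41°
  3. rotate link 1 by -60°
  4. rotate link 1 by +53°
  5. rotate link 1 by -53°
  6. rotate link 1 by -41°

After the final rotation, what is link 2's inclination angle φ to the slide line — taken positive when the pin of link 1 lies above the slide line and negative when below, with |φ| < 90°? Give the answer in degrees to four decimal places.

geometry: r = 33 mm, L = 158 mm, e = 13 mm; θ starts at 0°
rotate link 1 by -41°: θ ← 0° -41° = -41°
rotate link 1 by -60°: θ ← -41° -60° = -101°
rotate link 1 by +53°: θ ← -101° +53° = -48°
rotate link 1 by -53°: θ ← -48° -53° = -101°
rotate link 1 by -41°: θ ← -101° -41° = -142°
h = r sin θ − e = -20.316829 − 13 = -33.316829
sin φ = h / L = -33.316829 / 158 = -0.21086600
φ = arcsin(-0.21086600) = -12.173107°

-12.1731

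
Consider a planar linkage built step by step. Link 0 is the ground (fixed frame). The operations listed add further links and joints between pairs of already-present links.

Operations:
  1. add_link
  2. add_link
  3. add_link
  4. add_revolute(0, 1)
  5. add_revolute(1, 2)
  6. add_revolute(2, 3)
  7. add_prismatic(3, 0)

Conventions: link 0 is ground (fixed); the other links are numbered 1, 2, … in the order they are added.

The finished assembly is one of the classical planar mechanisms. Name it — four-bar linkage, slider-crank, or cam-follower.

links: 4 (incl. ground); joints: 3 revolute, 1 prismatic, 0 higher (cam) pair, forming one closed loop
4 links, 3 revolutes + 1 prismatic in one loop → slider-crank

slider-crank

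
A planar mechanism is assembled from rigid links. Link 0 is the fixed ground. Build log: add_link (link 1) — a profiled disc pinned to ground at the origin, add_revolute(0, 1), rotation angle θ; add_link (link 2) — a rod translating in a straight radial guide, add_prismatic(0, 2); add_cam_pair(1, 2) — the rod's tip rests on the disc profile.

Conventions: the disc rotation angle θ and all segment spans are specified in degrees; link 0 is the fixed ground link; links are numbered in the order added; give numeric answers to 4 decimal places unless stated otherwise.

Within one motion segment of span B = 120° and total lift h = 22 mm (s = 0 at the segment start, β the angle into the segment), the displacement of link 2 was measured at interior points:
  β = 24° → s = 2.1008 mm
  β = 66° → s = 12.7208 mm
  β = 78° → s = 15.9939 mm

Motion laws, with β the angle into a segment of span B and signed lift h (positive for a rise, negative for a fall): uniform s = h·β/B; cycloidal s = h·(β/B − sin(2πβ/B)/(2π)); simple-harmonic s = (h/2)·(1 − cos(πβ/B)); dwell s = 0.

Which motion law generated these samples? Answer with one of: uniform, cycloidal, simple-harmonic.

candidates at β/B = r: uniform s = h·r (linear in β); cycloidal s = h·(r − sin(2πr)/(2π)); simple-harmonic s = (h/2)(1 − cos(πr))
β=24°: printed 2.1008 | uniform 4.4000, cycloidal 1.0700, simple-harmonic 2.1008
β=66°: printed 12.7208 | uniform 12.1000, cycloidal 13.1820, simple-harmonic 12.7208
β=78°: printed 15.9939 | uniform 14.3000, cycloidal 17.1327, simple-harmonic 15.9939
only one law matches every sample → simple-harmonic

simple-harmonic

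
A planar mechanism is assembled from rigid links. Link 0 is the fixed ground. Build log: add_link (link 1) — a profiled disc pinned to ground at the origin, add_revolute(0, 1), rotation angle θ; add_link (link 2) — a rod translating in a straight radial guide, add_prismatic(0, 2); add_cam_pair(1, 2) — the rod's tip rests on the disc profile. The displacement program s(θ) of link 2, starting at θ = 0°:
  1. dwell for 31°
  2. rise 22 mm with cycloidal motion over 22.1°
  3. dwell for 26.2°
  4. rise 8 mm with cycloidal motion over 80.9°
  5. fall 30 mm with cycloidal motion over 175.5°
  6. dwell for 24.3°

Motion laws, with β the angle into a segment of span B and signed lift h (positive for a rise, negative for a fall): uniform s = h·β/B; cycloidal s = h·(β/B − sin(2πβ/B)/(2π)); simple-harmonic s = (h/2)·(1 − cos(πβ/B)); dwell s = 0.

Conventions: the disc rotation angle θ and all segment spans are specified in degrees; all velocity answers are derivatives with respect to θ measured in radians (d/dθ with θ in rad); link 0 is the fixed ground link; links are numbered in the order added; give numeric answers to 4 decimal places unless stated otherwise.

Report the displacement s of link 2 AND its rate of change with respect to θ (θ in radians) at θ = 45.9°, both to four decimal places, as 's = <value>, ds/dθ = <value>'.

seg 1 [0°–31°] dwell: s stays 0.0000
seg 2 [31°–53.1°] cycloidal, h=22: θ=45.9° here. β=14.9, B=22.1. 22·(0.6742 − sin(2π·0.6742)/(2π)) = 17.9444 → s = 17.9444
velocity in seg [31°–53.1°] (cycloidal), θ in radians: β = 14.9° = 0.2601 rad, B = 22.1° = 0.3857 rad; ds/dθ = (h/B)(1 − cos(2πβ/B)) = (22/0.3857)(1 − cos(2π·0.6742)) = 83.183088 mm/rad

s = 17.9444, ds/dθ = 83.1831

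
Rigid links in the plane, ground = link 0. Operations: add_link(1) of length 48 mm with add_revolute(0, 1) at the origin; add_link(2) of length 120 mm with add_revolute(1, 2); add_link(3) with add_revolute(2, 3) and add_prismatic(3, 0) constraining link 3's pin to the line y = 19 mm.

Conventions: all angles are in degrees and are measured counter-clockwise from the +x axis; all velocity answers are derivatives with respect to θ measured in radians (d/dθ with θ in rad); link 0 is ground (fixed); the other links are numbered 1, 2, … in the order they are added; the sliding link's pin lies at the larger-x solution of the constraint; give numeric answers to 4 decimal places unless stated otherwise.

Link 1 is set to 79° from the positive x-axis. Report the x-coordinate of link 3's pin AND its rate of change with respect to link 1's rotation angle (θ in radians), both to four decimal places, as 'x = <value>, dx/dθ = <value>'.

geometry: r = 48 mm, L = 120 mm, e = 19 mm
crank pin P = (r cos θ, r sin θ) = (9.158832, 47.118105)
h = r sin θ − e = 47.118105 − 19 = 28.118105
x = r cos θ + √(L² − h²) = 9.158832 + 116.659214 = 125.818046
dx/dθ = −r sin θ − h·r cos θ/√(L² − h²) (θ in radians; h = 28.118105) = -49.325637

x = 125.8180, dx/dθ = -49.3256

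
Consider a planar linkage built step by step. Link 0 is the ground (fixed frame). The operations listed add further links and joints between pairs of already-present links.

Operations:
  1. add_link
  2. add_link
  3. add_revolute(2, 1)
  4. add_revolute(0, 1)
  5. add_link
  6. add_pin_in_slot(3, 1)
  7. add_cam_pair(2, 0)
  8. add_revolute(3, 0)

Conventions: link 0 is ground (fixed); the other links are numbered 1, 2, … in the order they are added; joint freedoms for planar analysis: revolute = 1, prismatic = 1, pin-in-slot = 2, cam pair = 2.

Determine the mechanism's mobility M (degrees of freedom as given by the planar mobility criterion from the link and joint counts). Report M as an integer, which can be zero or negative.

ground; <1,0,0>
#1 <2,0,0>
#2 <3,0,0>
R:2↔1 J1 <3,1,0>
R:0↔1 J1 <3,2,0>
#3 <4,2,0>
PS:3↔1 J2 <4,2,1>
C:2↔0 J2 <4,2,2>
R:3↔0 J1 <4,3,2>
3×3 − 2×3 − 1×2 = 1

M = 1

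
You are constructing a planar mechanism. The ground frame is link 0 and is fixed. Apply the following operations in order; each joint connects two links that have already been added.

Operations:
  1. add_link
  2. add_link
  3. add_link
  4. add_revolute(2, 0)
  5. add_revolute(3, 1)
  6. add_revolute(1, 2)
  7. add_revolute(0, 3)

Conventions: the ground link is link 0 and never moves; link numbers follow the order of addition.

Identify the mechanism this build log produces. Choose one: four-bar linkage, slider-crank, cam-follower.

links: 4 (incl. ground); joints: 4 revolute, 0 prismatic, 0 higher (cam) pair, forming one closed loop
4 links in a single 4R loop → four-bar linkage

four-bar linkage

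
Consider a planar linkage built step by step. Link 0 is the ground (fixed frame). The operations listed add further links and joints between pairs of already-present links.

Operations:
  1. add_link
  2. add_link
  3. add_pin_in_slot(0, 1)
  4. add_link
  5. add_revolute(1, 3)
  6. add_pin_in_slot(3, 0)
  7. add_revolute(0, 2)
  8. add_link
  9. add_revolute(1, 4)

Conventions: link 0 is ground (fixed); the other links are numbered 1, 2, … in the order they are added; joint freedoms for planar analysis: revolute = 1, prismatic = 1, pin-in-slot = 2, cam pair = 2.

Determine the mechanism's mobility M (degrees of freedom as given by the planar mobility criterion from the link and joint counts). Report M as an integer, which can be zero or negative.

(L,J1,J2)=(1,0,0); link0 fixed
link1: (2,0,0)
link2: (3,0,0)
PS 0-1 [J2]: (3,0,1)
link3: (4,0,1)
R 1-3 [J1]: (4,1,1)
PS 3-0 [J2]: (4,1,2)
R 0-2 [J1]: (4,2,2)
link4: (5,2,2)
R 1-4 [J1]: (5,3,2)
Grübler: 3·4 − 2·3 − 2 = 4

M = 4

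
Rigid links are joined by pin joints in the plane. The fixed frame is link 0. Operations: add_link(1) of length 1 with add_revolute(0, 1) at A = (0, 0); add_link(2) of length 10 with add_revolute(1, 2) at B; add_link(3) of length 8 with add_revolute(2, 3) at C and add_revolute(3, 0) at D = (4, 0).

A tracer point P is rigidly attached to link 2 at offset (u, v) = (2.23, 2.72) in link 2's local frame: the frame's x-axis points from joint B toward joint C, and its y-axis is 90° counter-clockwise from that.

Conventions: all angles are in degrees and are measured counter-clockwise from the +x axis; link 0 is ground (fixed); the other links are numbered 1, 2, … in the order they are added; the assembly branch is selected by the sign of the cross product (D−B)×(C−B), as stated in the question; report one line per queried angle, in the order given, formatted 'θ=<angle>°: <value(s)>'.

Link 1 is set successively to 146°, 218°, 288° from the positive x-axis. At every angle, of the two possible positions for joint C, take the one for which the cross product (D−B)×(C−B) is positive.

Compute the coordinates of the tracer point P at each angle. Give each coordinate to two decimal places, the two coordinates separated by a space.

A=(0,0), D=(4.00,0)
θ=146°: B = A + 1.00·(cos146°, sin146°) = (-0.8290, 0.5592)
θ=146°: |BD| = 4.8613
θ=146°: circle(B,10.00) ∩ circle(D,8.00): a=6.1334, h=7.8982
θ=146°:   candidates: C₊=(6.1721,7.6995) cross=38.396; C₋=(4.3551,-7.9921) cross=-38.396
θ=146°:   branch + wants cross > 0 → take C=(6.1721,7.6995) (cross=38.396)
θ=146°: ex = (C−B)/|BC| = (0.7001,0.7140); ey = (-0.7140,0.7001)
θ=146°: P = B + 2.23·ex + 2.72·ey = (-1.2099,4.0558)
θ=218°: B = A + 1.00·(cos218°, sin218°) = (-0.7880, -0.6157)
θ=218°: |BD| = 4.8274
θ=218°: circle(B,10.00) ∩ circle(D,8.00): a=6.1424, h=7.8912
θ=218°:   candidates: C₊=(4.2978,7.9945) cross=38.094; C₋=(6.3106,-7.6590) cross=-38.094
θ=218°:   branch + wants cross > 0 → take C=(4.2978,7.9945) (cross=38.094)
θ=218°: ex = (C−B)/|BC| = (0.5086,0.8610); ey = (-0.8610,0.5086)
θ=218°: P = B + 2.23·ex + 2.72·ey = (-1.9958,2.6877)
θ=288°: B = A + 1.00·(cos288°, sin288°) = (0.3090, -0.9511)
θ=288°: |BD| = 3.8115
θ=288°: circle(B,10.00) ∩ circle(D,8.00): a=6.6283, h=7.4877
θ=288°:   candidates: C₊=(4.8593,7.9537) cross=28.540; C₋=(8.5960,-6.5481) cross=-28.540
θ=288°:   branch + wants cross > 0 → take C=(4.8593,7.9537) (cross=28.540)
θ=288°: ex = (C−B)/|BC| = (0.4550,0.8905); ey = (-0.8905,0.4550)
θ=288°: P = B + 2.23·ex + 2.72·ey = (-1.0984,2.2724)

θ=146°: -1.21 4.06
θ=218°: -2.00 2.69
θ=288°: -1.10 2.27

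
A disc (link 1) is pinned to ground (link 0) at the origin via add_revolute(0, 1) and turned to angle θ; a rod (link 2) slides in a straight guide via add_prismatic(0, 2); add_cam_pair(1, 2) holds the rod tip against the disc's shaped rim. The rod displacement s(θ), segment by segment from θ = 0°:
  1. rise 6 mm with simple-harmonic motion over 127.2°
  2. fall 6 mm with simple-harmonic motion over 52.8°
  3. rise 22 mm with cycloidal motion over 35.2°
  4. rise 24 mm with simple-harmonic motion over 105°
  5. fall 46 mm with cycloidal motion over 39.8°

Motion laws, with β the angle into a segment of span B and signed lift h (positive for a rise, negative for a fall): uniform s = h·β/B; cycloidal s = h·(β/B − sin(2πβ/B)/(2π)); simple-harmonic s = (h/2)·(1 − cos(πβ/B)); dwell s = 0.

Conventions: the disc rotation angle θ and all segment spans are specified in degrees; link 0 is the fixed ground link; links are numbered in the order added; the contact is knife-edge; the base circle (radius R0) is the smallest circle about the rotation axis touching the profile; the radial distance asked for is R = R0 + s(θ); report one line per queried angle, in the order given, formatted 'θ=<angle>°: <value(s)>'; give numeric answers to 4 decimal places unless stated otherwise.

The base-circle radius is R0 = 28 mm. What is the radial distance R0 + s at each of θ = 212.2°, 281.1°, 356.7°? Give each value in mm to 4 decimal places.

segment 1 (0° to 127.2°, simple-harmonic, h = 6) is passed completely: s = 0.0000 + (6) = 6.0000
segment 2 (127.2° to 180°, simple-harmonic, h = -6) is passed completely: s = 6.0000 + (-6) = 0.0000
θ = 212.2° falls in segment 3 (180° to 215.2°, cycloidal, h = 22): β = 212.2 − 180 = 32.2°, B = 35.2°; Δs = 22·(0.9148 − sin(2π·0.9148)/(2π)) = 21.9117; s = 0.0000 + 21.9117 = 21.9117
segment 3 (180° to 215.2°, cycloidal, h = 22) is passed completely: s = 0.0000 + (22) = 22.0000
θ = 281.1° falls in segment 4 (215.2° to 320.2°, simple-harmonic, h = 24): β = 281.1 − 215.2 = 65.9°, B = 105°; Δs = 24/2·(1 − cos(π·0.6276)) = 16.6833; s = 22.0000 + 16.6833 = 38.6833
segment 4 (215.2° to 320.2°, simple-harmonic, h = 24) is passed completely: s = 22.0000 + (24) = 46.0000
θ = 356.7° falls in segment 5 (320.2° to 360°, cycloidal, h = -46): β = 356.7 − 320.2 = 36.5°, B = 39.8°; Δs = -46·(0.9171 − sin(2π·0.9171)/(2π)) = -45.8298; s = 46.0000 − 45.8298 = 0.1702
θ=212.2°: R = R0 + s = 28 + 21.9117 = 49.9117
θ=281.1°: R = R0 + s = 28 + 38.6833 = 66.6833
θ=356.7°: R = R0 + s = 28 + 0.1702 = 28.1702

θ=212.2°: 49.9117
θ=281.1°: 66.6833
θ=356.7°: 28.1702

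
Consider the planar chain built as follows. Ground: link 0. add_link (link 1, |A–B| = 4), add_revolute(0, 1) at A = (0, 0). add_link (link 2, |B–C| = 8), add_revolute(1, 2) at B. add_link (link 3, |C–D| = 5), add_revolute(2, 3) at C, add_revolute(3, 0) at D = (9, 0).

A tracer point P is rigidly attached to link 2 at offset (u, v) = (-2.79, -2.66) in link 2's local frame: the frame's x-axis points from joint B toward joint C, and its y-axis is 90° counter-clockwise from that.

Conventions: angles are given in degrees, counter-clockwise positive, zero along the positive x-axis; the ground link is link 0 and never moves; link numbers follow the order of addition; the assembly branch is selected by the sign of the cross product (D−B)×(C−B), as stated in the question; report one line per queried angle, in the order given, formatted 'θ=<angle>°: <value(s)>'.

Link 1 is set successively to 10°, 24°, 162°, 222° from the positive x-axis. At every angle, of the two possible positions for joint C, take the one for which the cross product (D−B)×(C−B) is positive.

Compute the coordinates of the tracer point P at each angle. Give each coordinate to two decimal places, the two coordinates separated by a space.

A=(0,0), D=(9.00,0)
θ=10°: B = A + 4.00·(cos10°, sin10°) = (3.9392, 0.6946)
θ=10°: |BD| = 5.1082
θ=10°: circle(B,8.00) ∩ circle(D,5.00): a=6.3715, h=4.8378
θ=10°:   candidates: C₊=(10.9094,4.6211) cross=24.712; C₋=(9.5937,-4.9646) cross=-24.712
θ=10°:   branch + wants cross > 0 → take C=(10.9094,4.6211) (cross=24.712)
θ=10°: ex = (C−B)/|BC| = (0.8713,0.4908); ey = (-0.4908,0.8713)
θ=10°: P = B + -2.79·ex + -2.66·ey = (2.8140,-2.9923)
θ=24°: B = A + 4.00·(cos24°, sin24°) = (3.6542, 1.6269)
θ=24°: |BD| = 5.5879
θ=24°: circle(B,8.00) ∩ circle(D,5.00): a=6.2836, h=4.9514
θ=24°:   candidates: C₊=(11.1072,4.5343) cross=27.668; C₋=(8.2240,-4.9394) cross=-27.668
θ=24°:   branch + wants cross > 0 → take C=(11.1072,4.5343) (cross=27.668)
θ=24°: ex = (C−B)/|BC| = (0.9316,0.3634); ey = (-0.3634,0.9316)
θ=24°: P = B + -2.79·ex + -2.66·ey = (2.0216,-1.8651)
θ=162°: B = A + 4.00·(cos162°, sin162°) = (-3.8042, 1.2361)
θ=162°: |BD| = 12.8638
θ=162°: circle(B,8.00) ∩ circle(D,5.00): a=7.9478, h=0.9127
θ=162°:   candidates: C₊=(4.1945,1.3809) cross=11.741; C₋=(4.0191,-0.4361) cross=-11.741
θ=162°:   branch + wants cross > 0 → take C=(4.1945,1.3809) (cross=11.741)
θ=162°: ex = (C−B)/|BC| = (0.9998,0.0181); ey = (-0.0181,0.9998)
θ=162°: P = B + -2.79·ex + -2.66·ey = (-6.5456,-1.4740)
θ=222°: B = A + 4.00·(cos222°, sin222°) = (-2.9726, -2.6765)
θ=222°: |BD| = 12.2681
θ=222°: circle(B,8.00) ∩ circle(D,5.00): a=7.7235, h=2.0849
θ=222°:   candidates: C₊=(4.1100,1.0432) cross=25.578; C₋=(5.0198,-3.0262) cross=-25.578
θ=222°:   branch + wants cross > 0 → take C=(4.1100,1.0432) (cross=25.578)
θ=222°: ex = (C−B)/|BC| = (0.8853,0.4650); ey = (-0.4650,0.8853)
θ=222°: P = B + -2.79·ex + -2.66·ey = (-4.2058,-6.3288)

θ=10°: 2.81 -2.99
θ=24°: 2.02 -1.87
θ=162°: -6.55 -1.47
θ=222°: -4.21 -6.33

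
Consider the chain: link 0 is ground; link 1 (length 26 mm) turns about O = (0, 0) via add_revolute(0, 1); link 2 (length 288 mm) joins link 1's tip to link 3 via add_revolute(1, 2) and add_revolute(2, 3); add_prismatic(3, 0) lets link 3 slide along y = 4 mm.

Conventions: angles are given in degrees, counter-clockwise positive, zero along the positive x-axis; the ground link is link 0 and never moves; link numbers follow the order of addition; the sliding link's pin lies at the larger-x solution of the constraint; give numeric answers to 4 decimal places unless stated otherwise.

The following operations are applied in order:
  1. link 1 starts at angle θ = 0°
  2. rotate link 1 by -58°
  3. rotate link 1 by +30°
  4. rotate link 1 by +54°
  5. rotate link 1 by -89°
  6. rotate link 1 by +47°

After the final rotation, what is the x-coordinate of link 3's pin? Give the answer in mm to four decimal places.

geometry: r = 26 mm, L = 288 mm, e = 4 mm; θ starts at 0°
rotate link 1 by -58°: θ ← 0° -58° = -58°
rotate link 1 by +30°: θ ← -58° +30° = -28°
rotate link 1 by +54°: θ ← -28° +54° = 26°
rotate link 1 by -89°: θ ← 26° -89° = -63°
rotate link 1 by +47°: θ ← -63° +47° = -16°
crank pin P = (r cos θ, r sin θ) = (24.992804, -7.166571)
h = r sin θ − e = -7.166571 − 4 = -11.166571
x = r cos θ + √(L² − h²) = 24.992804 + 287.783439 = 312.776243

312.7762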